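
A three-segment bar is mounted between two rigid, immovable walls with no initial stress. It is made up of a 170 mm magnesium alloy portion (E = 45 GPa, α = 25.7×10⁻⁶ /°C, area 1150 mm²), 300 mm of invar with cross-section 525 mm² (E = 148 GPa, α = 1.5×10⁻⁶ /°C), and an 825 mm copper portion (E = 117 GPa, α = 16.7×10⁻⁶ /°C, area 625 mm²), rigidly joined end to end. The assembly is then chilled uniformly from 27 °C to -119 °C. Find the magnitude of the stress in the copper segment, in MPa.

σ ≈ 236 MPa (tensile)

With the walls removed the bar would change length by δ_free = Σ αᵢΔT Lᵢ = 25.7×10⁻⁶×146×170 + 1.5×10⁻⁶×146×300 + 16.7×10⁻⁶×146×825 = 2.715 mm.
The walls prevent any net length change, so an axial force P (same in every segment) develops. Compatibility: P · Σ Lᵢ/(AᵢEᵢ) = δ_free.
Σ Lᵢ/(AᵢEᵢ) = 170/(1150×45×10³) + 300/(525×148×10³) + 825/(625×117×10³) = 1.843×10⁻⁵ mm/N.
P = 2.715 / 1.843×10⁻⁵ = 147300 N = 147.3 kN, tensile.
σ_{copper} = P / A = 147300 / 625 = 235.7 MPa.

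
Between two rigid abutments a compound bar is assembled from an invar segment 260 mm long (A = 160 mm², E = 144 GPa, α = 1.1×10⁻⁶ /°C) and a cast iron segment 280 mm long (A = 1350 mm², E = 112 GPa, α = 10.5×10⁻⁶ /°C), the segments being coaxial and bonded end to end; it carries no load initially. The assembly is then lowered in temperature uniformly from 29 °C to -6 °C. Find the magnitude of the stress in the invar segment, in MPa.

σ ≈ 53.7 MPa (tensile)

With the walls removed the bar would change length by δ_free = Σ αᵢΔT Lᵢ = 1.1×10⁻⁶×35×260 + 10.5×10⁻⁶×35×280 = 0.1129 mm.
The rigid supports impose zero overall length change; the single axial force P common to all segments must satisfy P Σ Lᵢ/(AᵢEᵢ) = δ_free.
Σ Lᵢ/(AᵢEᵢ) = 260/(160×144×10³) + 280/(1350×112×10³) = 1.314×10⁻⁵ mm/N.
P = 0.1129 / 1.314×10⁻⁵ = 8595 N = 8.595 kN, tensile.
σ_{invar} = P / A = 8595 / 160 = 53.72 MPa.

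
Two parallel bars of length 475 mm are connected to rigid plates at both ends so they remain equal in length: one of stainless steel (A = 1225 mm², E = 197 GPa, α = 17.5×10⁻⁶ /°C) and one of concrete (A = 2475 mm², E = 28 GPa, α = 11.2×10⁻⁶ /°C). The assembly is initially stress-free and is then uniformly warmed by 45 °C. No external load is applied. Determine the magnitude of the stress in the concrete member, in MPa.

The stainless steel has the larger α, so on heating it would change length more than the concrete if both were free. The rigid plates force a common final length, so the stainless steel is put into compression and the concrete into tension, with equal and opposite forces P (no external load).
Setting the final lengths equal and cancelling L: (α₁ − α₂)ΔT = P/(A₁E₁) + P/(A₂E₂).
|α₁ − α₂|·ΔT = 6.3×10⁻⁶ × 45 = 0.0002835.
1/(A₁E₁) + 1/(A₂E₂) = 1/(1225×197×10³) + 1/(2475×28×10³) = 1.857×10⁻⁸ N⁻¹.
P = 0.0002835 / 1.857×10⁻⁸ = 15260 N = 15.26 kN.
σ_{concrete} = P/A₂ = 15260/2475 = 6.167 MPa, tensile.

σ ≈ 6.17 MPa (tensile)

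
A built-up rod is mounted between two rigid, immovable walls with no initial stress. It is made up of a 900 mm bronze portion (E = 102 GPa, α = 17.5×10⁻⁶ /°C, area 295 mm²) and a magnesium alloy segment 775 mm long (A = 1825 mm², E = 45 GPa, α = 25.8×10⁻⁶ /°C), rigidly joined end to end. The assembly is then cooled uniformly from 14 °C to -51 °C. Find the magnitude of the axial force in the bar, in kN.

P ≈ 59 kN (tensile)

Free thermal contraction of the whole bar: Σ αᵢΔT Lᵢ = 17.5×10⁻⁶×65×900 + 25.8×10⁻⁶×65×775 = 2.323 mm.
The rigid supports impose zero overall length change; the single axial force P common to all segments must satisfy P Σ Lᵢ/(AᵢEᵢ) = δ_free.
Σ Lᵢ/(AᵢEᵢ) = 900/(295×102×10³) + 775/(1825×45×10³) = 3.935×10⁻⁵ mm/N.
Hence P = δ_free / Σ(L/AE) = 2.323/3.935×10⁻⁵ = 59.05 kN (tensile).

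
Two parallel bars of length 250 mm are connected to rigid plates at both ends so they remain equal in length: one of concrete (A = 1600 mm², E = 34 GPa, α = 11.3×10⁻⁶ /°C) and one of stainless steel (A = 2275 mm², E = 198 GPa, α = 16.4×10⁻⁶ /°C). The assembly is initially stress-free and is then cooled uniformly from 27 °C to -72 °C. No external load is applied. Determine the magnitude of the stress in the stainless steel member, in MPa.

σ ≈ 10.8 MPa (tensile)

The stainless steel has the larger α, so on cooling it would change length more than the concrete if both were free. The rigid plates force a common final length, so the stainless steel is put into tension and the concrete into compression, with equal and opposite forces P (no external load).
Setting the final lengths equal and cancelling L: (α₁ − α₂)ΔT = P/(A₁E₁) + P/(A₂E₂).
|α₁ − α₂|·ΔT = 5.1×10⁻⁶ × 99 = 0.0005049.
1/(A₁E₁) + 1/(A₂E₂) = 1/(1600×34×10³) + 1/(2275×198×10³) = 2.06×10⁻⁸ N⁻¹.
P = 0.0005049 / 2.06×10⁻⁸ = 24510 N = 24.51 kN.
σ_{stainless steel} = P/A₂ = 24510/2275 = 10.77 MPa, tensile.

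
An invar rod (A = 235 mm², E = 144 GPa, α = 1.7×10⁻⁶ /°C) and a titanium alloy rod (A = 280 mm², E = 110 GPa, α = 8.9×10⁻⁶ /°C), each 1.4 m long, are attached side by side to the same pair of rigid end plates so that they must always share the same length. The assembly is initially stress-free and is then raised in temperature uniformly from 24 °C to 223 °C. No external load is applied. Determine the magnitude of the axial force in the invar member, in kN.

Equilibrium of a rigid end plate with no external load gives equal and opposite internal forces ±P in the two members. Since α_{titanium alloy} > α_{invar}, heating drives the titanium alloy into compression and the invar into tension.
Equating the net (thermal + elastic) strains gives |α₁ − α₂|·ΔT = P·[1/(A₁E₁) + 1/(A₂E₂)].
|α₁ − α₂|·ΔT = 7.2×10⁻⁶ × 199 = 0.001433.
1/(A₁E₁) + 1/(A₂E₂) = 1/(235×144×10³) + 1/(280×110×10³) = 6.202×10⁻⁸ N⁻¹.
So P = 0.001433 / 6.202×10⁻⁸ = 23.1 kN.

P ≈ 23.1 kN (tensile in the invar)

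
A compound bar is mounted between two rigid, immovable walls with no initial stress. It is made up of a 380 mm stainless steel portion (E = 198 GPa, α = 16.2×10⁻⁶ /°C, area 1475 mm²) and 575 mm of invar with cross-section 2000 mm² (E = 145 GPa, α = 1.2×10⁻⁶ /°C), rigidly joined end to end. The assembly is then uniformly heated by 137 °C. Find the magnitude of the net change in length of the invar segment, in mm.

|ΔL| ≈ 0.472 mm

Free thermal expansion of the whole bar: Σ αᵢΔT Lᵢ = 16.2×10⁻⁶×137×380 + 1.2×10⁻⁶×137×575 = 0.9379 mm.
The rigid supports impose zero overall length change; the single axial force P common to all segments must satisfy P Σ Lᵢ/(AᵢEᵢ) = δ_free.
The series flexibility is Σ Lᵢ/(AᵢEᵢ) = 380/(1475×198×10³) + 575/(2000×145×10³) = 3.284×10⁻⁶ mm/N.
P = 0.9379 / 3.284×10⁻⁶ = 285600 N = 285.6 kN, compressive.
For the invar segment, free thermal change = 1.2×10⁻⁶×137×575 = 0.09453 mm and elastic change from P = 285600×575/(2000×145×10³) = 0.5663 mm; these oppose, so the net change is 0.472 mm (segment shortens).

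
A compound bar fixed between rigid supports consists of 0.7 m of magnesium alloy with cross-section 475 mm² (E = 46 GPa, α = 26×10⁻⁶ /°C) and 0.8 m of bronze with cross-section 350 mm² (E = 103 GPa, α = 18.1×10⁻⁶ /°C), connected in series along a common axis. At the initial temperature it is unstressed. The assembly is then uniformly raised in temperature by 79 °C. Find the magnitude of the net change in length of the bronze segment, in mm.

|ΔL| ≈ 0.0874 mm

Free thermal expansion of the whole bar: Σ αᵢΔT Lᵢ = 26×10⁻⁶×79×700 + 18.1×10⁻⁶×79×800 = 2.582 mm.
The rigid supports impose zero overall length change; the single axial force P common to all segments must satisfy P Σ Lᵢ/(AᵢEᵢ) = δ_free.
The series flexibility is Σ Lᵢ/(AᵢEᵢ) = 700/(475×46×10³) + 800/(350×103×10³) = 5.423×10⁻⁵ mm/N.
P = 2.582 / 5.423×10⁻⁵ = 47610 N = 47.61 kN, compressive.
For the bronze segment, free thermal change = 18.1×10⁻⁶×79×800 = 1.144 mm and elastic change from P = 47610×800/(350×103×10³) = 1.057 mm; these oppose, so the net change is 0.0874 mm (segment lengthens).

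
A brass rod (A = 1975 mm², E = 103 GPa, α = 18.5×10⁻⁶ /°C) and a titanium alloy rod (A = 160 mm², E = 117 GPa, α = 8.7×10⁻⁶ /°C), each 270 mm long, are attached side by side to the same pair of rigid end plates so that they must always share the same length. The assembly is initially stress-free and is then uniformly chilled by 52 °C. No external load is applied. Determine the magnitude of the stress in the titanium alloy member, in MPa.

σ ≈ 54.6 MPa (compressive)

Both members must finish at the same length. With the larger α, the brass tends to over-contract; the plates restrain it, putting the brass in tension and the titanium alloy in compression. With no external load the two internal forces are equal and opposite, magnitude P.
Equating the net (thermal + elastic) strains gives |α₁ − α₂|·ΔT = P·[1/(A₁E₁) + 1/(A₂E₂)].
|α₁ − α₂|·ΔT = 9.8×10⁻⁶ × 52 = 0.0005096.
1/(A₁E₁) + 1/(A₂E₂) = 1/(1975×103×10³) + 1/(160×117×10³) = 5.833×10⁻⁸ N⁻¹.
So P = 0.0005096 / 5.833×10⁻⁸ = 8.736 kN.
σ_{titanium alloy} = P/A₂ = 8736/160 = 54.6 MPa, compressive.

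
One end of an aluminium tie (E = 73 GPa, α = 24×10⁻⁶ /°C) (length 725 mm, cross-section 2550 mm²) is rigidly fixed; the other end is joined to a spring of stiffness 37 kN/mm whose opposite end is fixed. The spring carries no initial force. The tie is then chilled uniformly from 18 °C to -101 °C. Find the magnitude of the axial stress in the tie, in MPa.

σ ≈ 26.3 MPa (tensile)

Free thermal contraction: δ_free = αΔT L = 24×10⁻⁶ × 119 × 725 = 2.071 mm.
With a force P in the spring, the elastic change of the tie is PL/(AE) and that of the spring is P/k; compatibility requires their sum to equal δ_free.
So P = δ_free / [L/(AE) + 1/k] = 2.071 / [ 725/(2550×73×10³) + 1/(37×10³) ].
P = 2.071 / 3.092×10⁻⁵ = 66960 N.
σ = P/A = 66960/2550 = 26.26 MPa.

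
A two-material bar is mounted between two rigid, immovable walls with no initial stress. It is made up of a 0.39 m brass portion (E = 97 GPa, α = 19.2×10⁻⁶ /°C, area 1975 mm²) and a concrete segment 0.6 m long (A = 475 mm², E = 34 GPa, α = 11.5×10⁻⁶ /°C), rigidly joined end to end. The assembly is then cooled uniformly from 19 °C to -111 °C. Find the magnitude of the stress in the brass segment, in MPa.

Free thermal contraction of the whole bar: Σ αᵢΔT Lᵢ = 19.2×10⁻⁶×130×390 + 11.5×10⁻⁶×130×600 = 1.87 mm.
The rigid supports impose zero overall length change; the single axial force P common to all segments must satisfy P Σ Lᵢ/(AᵢEᵢ) = δ_free.
Σ Lᵢ/(AᵢEᵢ) = 390/(1975×97×10³) + 600/(475×34×10³) = 3.919×10⁻⁵ mm/N.
Hence P = δ_free / Σ(L/AE) = 1.87/3.919×10⁻⁵ = 47.73 kN (tensile).
σ_{brass} = P / A = 47730 / 1975 = 24.17 MPa.

σ ≈ 24.2 MPa (tensile)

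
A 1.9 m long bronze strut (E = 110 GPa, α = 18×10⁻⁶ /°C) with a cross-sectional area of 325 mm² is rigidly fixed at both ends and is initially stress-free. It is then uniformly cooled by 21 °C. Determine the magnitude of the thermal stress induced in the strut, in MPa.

σ ≈ 41.6 MPa (tensile)

Because both ends are immovable the net strain is zero, and the suppressed thermal strain is αΔT = 18×10⁻⁶ × 21 = 378×10⁻⁶.
σ = EαΔT = 110×10³ × 18×10⁻⁶ × 21 = 41.58 MPa (tensile; the strut is trying to contract).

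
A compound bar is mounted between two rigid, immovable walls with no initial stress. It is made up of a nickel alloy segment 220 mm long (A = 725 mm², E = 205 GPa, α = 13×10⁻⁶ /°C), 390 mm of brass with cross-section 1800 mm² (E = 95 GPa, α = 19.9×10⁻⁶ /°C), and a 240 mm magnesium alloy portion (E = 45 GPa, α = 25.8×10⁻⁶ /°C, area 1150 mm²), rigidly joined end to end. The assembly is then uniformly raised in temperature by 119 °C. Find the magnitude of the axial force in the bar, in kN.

Free thermal expansion of the whole bar: Σ αᵢΔT Lᵢ = 13×10⁻⁶×119×220 + 19.9×10⁻⁶×119×390 + 25.8×10⁻⁶×119×240 = 2.001 mm.
Since the ends are fixed, an axial force P builds up, equal in every segment, with P · Σ Lᵢ/(AᵢEᵢ) = δ_free.
The series flexibility is Σ Lᵢ/(AᵢEᵢ) = 220/(725×205×10³) + 390/(1800×95×10³) + 240/(1150×45×10³) = 8.399×10⁻⁶ mm/N.
P = 2.001 / 8.399×10⁻⁶ = 238200 N = 238.2 kN, compressive.

P ≈ 238 kN (compressive)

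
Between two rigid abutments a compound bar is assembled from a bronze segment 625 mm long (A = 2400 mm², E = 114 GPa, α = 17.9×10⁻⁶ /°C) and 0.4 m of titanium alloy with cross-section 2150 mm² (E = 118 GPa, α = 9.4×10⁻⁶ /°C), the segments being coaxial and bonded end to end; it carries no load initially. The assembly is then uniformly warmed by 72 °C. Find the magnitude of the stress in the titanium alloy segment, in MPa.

If the supports were absent, the total length change would be Σ αᵢΔT Lᵢ = 17.9×10⁻⁶×72×625 + 9.4×10⁻⁶×72×400 = 1.076 mm.
The walls prevent any net length change, so an axial force P (same in every segment) develops. Compatibility: P · Σ Lᵢ/(AᵢEᵢ) = δ_free.
The series flexibility is Σ Lᵢ/(AᵢEᵢ) = 625/(2400×114×10³) + 400/(2150×118×10³) = 3.861×10⁻⁶ mm/N.
So P = 1.076 / 3.861×10⁻⁶ = 278.7 kN, compressive.
σ_{titanium alloy} = P / A = 278700 / 2150 = 129.6 MPa.

σ ≈ 130 MPa (compressive)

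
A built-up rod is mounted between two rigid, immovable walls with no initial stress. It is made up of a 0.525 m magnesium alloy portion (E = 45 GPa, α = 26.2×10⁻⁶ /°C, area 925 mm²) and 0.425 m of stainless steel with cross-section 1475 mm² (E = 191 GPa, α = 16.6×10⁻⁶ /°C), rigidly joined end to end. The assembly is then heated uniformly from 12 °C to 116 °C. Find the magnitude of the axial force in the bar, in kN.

Free thermal expansion of the whole bar: Σ αᵢΔT Lᵢ = 26.2×10⁻⁶×104×525 + 16.6×10⁻⁶×104×425 = 2.164 mm.
The walls prevent any net length change, so an axial force P (same in every segment) develops. Compatibility: P · Σ Lᵢ/(AᵢEᵢ) = δ_free.
Σ Lᵢ/(AᵢEᵢ) = 525/(925×45×10³) + 425/(1475×191×10³) = 1.412×10⁻⁵ mm/N.
P = 2.164 / 1.412×10⁻⁵ = 153300 N = 153.3 kN, compressive.

P ≈ 153 kN (compressive)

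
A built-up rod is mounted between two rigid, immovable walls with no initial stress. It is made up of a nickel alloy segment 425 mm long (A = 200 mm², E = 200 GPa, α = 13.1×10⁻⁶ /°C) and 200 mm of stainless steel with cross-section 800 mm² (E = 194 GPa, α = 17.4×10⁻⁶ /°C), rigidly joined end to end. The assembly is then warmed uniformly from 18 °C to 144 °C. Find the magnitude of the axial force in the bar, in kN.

If the supports were absent, the total length change would be Σ αᵢΔT Lᵢ = 13.1×10⁻⁶×126×425 + 17.4×10⁻⁶×126×200 = 1.14 mm.
The rigid supports impose zero overall length change; the single axial force P common to all segments must satisfy P Σ Lᵢ/(AᵢEᵢ) = δ_free.
The series flexibility is Σ Lᵢ/(AᵢEᵢ) = 425/(200×200×10³) + 200/(800×194×10³) = 1.191×10⁻⁵ mm/N.
So P = 1.14 / 1.191×10⁻⁵ = 95.69 kN, compressive.

P ≈ 95.7 kN (compressive)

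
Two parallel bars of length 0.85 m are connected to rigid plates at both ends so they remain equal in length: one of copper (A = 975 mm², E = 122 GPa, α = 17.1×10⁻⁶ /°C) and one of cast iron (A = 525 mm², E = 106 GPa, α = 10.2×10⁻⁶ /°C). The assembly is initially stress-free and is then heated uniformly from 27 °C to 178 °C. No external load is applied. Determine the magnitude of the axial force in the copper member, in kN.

Both members must finish at the same length. With the larger α, the copper tends to over-expand; the plates restrain it, putting the copper in compression and the cast iron in tension. With no external load the two internal forces are equal and opposite, magnitude P.
Compatibility of the two members (thermal + elastic change equal): (α₁ − α₂)ΔT = P·[1/(A₁E₁) + 1/(A₂E₂)].
|α₁ − α₂|·ΔT = 6.9×10⁻⁶ × 151 = 0.001042.
1/(A₁E₁) + 1/(A₂E₂) = 1/(975×122×10³) + 1/(525×106×10³) = 2.638×10⁻⁸ N⁻¹.
P = 0.001042 / 2.638×10⁻⁸ = 39500 N = 39.5 kN.

P ≈ 39.5 kN (compressive in the copper)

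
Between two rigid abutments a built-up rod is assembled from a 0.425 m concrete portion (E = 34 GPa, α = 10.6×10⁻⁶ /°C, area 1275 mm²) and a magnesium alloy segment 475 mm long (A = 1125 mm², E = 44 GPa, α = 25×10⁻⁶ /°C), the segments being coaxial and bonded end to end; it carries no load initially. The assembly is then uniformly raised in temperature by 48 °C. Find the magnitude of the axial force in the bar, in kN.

If the supports were absent, the total length change would be Σ αᵢΔT Lᵢ = 10.6×10⁻⁶×48×425 + 25×10⁻⁶×48×475 = 0.7862 mm.
Since the ends are fixed, an axial force P builds up, equal in every segment, with P · Σ Lᵢ/(AᵢEᵢ) = δ_free.
Σ Lᵢ/(AᵢEᵢ) = 425/(1275×34×10³) + 475/(1125×44×10³) = 1.94×10⁻⁵ mm/N.
So P = 0.7862 / 1.94×10⁻⁵ = 40.53 kN, compressive.

P ≈ 40.5 kN (compressive)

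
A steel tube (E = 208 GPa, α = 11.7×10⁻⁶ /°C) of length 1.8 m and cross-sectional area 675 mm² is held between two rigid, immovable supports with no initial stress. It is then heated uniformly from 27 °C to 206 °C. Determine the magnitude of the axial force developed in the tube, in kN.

P ≈ 294 kN (compressive)

The ends cannot move, so σ = EαΔT = 208×10³ × 11.7×10⁻⁶ × 179 = 435.6 MPa.
P = AEαΔT = 675 × 208×10³ × 11.7×10⁻⁶ × 179 = 294 kN (compressive).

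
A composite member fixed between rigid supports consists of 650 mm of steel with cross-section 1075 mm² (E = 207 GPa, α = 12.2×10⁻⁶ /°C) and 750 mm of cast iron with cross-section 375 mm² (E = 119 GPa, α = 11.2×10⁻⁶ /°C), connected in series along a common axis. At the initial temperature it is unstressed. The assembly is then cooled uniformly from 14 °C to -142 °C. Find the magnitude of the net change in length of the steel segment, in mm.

With the walls removed the bar would change length by δ_free = Σ αᵢΔT Lᵢ = 12.2×10⁻⁶×156×650 + 11.2×10⁻⁶×156×750 = 2.547 mm.
The rigid supports impose zero overall length change; the single axial force P common to all segments must satisfy P Σ Lᵢ/(AᵢEᵢ) = δ_free.
Σ Lᵢ/(AᵢEᵢ) = 650/(1075×207×10³) + 750/(375×119×10³) = 1.973×10⁻⁵ mm/N.
P = 2.547 / 1.973×10⁻⁵ = 129100 N = 129.1 kN, tensile.
For the steel segment, free thermal change = 12.2×10⁻⁶×156×650 = 1.237 mm and elastic change from P = 129100×650/(1075×207×10³) = 0.3772 mm; these oppose, so the net change is 0.86 mm (segment shortens).

|ΔL| ≈ 0.86 mm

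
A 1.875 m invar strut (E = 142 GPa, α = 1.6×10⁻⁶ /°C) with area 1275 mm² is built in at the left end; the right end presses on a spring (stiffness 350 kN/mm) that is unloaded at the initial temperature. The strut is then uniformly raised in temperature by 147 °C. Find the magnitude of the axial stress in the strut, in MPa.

σ ≈ 26.2 MPa (compressive)

If the spring were absent the strut would lengthen by αΔT L = 1.6×10⁻⁶ × 147 × 1875 = 0.441 mm.
Let P be the compressive force at the spring. The strut shortens elastically by PL/(AE) and the spring compresses by P/k; together these equal δ_free.
So P = δ_free / [L/(AE) + 1/k] = 0.441 / [ 1875/(1275×142×10³) + 1/(350×10³) ].
P = 0.441 / 1.321×10⁻⁵ = 33380 N.
σ = P/A = 33380/1275 = 26.18 MPa.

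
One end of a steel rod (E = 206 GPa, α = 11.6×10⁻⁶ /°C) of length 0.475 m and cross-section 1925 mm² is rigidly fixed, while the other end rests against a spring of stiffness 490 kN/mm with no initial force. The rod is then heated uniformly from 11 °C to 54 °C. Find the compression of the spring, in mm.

δ ≈ 0.149 mm

If the spring were absent the rod would lengthen by αΔT L = 11.6×10⁻⁶ × 43 × 475 = 0.2369 mm.
Let P be the compressive force at the spring. The rod shortens elastically by PL/(AE) and the spring compresses by P/k; together these equal δ_free.
P [ L/(AE) + 1/k ] = δ_free → P [ 475/(1925×206×10³) + 1/(490×10³) ] = 0.2369.
P = 0.2369 / 3.239×10⁻⁶ = 73160 N.
Spring compression = P/k = 73160/(490×10³) = 0.1493 mm.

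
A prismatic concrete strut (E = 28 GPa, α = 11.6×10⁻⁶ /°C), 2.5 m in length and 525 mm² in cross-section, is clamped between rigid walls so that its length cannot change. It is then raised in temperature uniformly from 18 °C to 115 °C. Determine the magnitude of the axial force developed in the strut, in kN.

P ≈ 16.5 kN (compressive)

Full restraint means ε = 0, so the stress is σ = EαΔT = 28×10³ × 11.6×10⁻⁶ × 97 = 31.51 MPa.
P = AEαΔT = 525 × 28×10³ × 11.6×10⁻⁶ × 97 = 16.54 kN (compressive).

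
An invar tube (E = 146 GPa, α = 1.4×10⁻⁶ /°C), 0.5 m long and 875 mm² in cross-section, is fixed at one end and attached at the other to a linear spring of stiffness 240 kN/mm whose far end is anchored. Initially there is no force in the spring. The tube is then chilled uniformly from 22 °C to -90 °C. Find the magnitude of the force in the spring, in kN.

Free thermal contraction: δ_free = αΔT L = 1.4×10⁻⁶ × 112 × 500 = 0.0784 mm.
Let P be the tensile force in the spring. The tube extends elastically by PL/(AE) and the spring stretches by P/k; together these equal δ_free.
P [ L/(AE) + 1/k ] = δ_free → P [ 500/(875×146×10³) + 1/(240×10³) ] = 0.0784.
P = 0.0784 / 8.081×10⁻⁶ = 9702 N.

P ≈ 9.7 kN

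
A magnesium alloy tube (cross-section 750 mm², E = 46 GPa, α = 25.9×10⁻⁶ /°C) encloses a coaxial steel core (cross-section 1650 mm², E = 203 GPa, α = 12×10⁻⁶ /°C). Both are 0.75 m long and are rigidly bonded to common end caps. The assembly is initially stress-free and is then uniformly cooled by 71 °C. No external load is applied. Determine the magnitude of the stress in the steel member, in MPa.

σ ≈ 18.7 MPa (compressive)

Both members must finish at the same length. With the larger α, the magnesium alloy tends to over-contract; the plates restrain it, putting the magnesium alloy in tension and the steel in compression. With no external load the two internal forces are equal and opposite, magnitude P.
Setting the final lengths equal and cancelling L: (α₁ − α₂)ΔT = P/(A₁E₁) + P/(A₂E₂).
|α₁ − α₂|·ΔT = 13.9×10⁻⁶ × 71 = 0.0009869.
1/(A₁E₁) + 1/(A₂E₂) = 1/(750×46×10³) + 1/(1650×203×10³) = 3.197×10⁻⁸ N⁻¹.
P = 0.0009869 / 3.197×10⁻⁸ = 30870 N = 30.87 kN.
σ_{steel} = P/A₂ = 30870/1650 = 18.71 MPa, compressive.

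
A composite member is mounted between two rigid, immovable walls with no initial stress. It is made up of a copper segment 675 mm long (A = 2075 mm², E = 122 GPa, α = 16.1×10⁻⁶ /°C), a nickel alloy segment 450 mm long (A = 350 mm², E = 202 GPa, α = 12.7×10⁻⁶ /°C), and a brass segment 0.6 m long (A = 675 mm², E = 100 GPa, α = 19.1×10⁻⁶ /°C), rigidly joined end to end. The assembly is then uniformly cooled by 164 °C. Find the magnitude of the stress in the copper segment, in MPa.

If the supports were absent, the total length change would be Σ αᵢΔT Lᵢ = 16.1×10⁻⁶×164×675 + 12.7×10⁻⁶×164×450 + 19.1×10⁻⁶×164×600 = 4.599 mm.
Since the ends are fixed, an axial force P builds up, equal in every segment, with P · Σ Lᵢ/(AᵢEᵢ) = δ_free.
Σ Lᵢ/(AᵢEᵢ) = 675/(2075×122×10³) + 450/(350×202×10³) + 600/(675×100×10³) = 1.792×10⁻⁵ mm/N.
P = 4.599 / 1.792×10⁻⁵ = 256600 N = 256.6 kN, tensile.
σ_{copper} = P / A = 256600 / 2075 = 123.7 MPa.

σ ≈ 124 MPa (tensile)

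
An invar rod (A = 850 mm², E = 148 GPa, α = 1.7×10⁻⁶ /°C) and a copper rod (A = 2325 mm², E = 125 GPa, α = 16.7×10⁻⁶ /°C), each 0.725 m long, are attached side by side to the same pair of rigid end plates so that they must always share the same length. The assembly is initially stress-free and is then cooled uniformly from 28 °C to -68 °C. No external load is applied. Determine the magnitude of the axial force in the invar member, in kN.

P ≈ 126 kN (compressive in the invar)

Equilibrium of a rigid end plate with no external load gives equal and opposite internal forces ±P in the two members. Since α_{copper} > α_{invar}, cooling drives the copper into tension and the invar into compression.
Equating the net (thermal + elastic) strains gives |α₁ − α₂|·ΔT = P·[1/(A₁E₁) + 1/(A₂E₂)].
|α₁ − α₂|·ΔT = 15×10⁻⁶ × 96 = 0.00144.
1/(A₁E₁) + 1/(A₂E₂) = 1/(850×148×10³) + 1/(2325×125×10³) = 1.139×10⁻⁸ N⁻¹.
P = 0.00144 / 1.139×10⁻⁸ = 126400 N = 126.4 kN.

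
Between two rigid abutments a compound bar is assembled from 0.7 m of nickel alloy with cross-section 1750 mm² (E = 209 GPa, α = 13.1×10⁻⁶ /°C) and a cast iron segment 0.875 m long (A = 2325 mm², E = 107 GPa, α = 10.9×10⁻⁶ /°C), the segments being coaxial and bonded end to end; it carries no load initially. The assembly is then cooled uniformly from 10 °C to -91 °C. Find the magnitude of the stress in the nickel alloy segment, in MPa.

σ ≈ 199 MPa (tensile)

If the supports were absent, the total length change would be Σ αᵢΔT Lᵢ = 13.1×10⁻⁶×101×700 + 10.9×10⁻⁶×101×875 = 1.889 mm.
Since the ends are fixed, an axial force P builds up, equal in every segment, with P · Σ Lᵢ/(AᵢEᵢ) = δ_free.
The series flexibility is Σ Lᵢ/(AᵢEᵢ) = 700/(1750×209×10³) + 875/(2325×107×10³) = 5.431×10⁻⁶ mm/N.
P = 1.889 / 5.431×10⁻⁶ = 347900 N = 347.9 kN, tensile.
σ_{nickel alloy} = P / A = 347900 / 1750 = 198.8 MPa.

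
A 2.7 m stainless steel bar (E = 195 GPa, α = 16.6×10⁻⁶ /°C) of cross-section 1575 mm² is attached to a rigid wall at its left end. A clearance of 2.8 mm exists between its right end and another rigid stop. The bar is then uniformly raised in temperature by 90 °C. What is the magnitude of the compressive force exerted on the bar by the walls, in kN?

If the wall were absent the bar would grow by αΔT L = 16.6×10⁻⁶ × 90 × 2700 = 4.034 mm.
The gap closes (δ_free > 2.8 mm) and the wall then resists a further 4.034 − 2.8 = 1.234 mm of expansion.
That suppressed elongation corresponds to σ = E·Δ/L = 195×10³ × 1.234/2700 = 89.11 MPa.
P = σA = 89.11 × 1575 = 140.3 kN.

P ≈ 140 kN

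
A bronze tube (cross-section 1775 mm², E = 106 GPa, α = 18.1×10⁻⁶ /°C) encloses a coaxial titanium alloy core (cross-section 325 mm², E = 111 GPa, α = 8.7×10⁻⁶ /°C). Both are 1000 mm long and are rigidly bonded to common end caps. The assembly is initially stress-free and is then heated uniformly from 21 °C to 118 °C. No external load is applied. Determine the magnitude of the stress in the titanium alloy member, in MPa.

σ ≈ 84.9 MPa (tensile)

Equilibrium of a rigid end plate with no external load gives equal and opposite internal forces ±P in the two members. Since α_{bronze} > α_{titanium alloy}, heating drives the bronze into compression and the titanium alloy into tension.
Compatibility of the two members (thermal + elastic change equal): (α₁ − α₂)ΔT = P·[1/(A₁E₁) + 1/(A₂E₂)].
|α₁ − α₂|·ΔT = 9.4×10⁻⁶ × 97 = 0.0009118.
1/(A₁E₁) + 1/(A₂E₂) = 1/(1775×106×10³) + 1/(325×111×10³) = 3.303×10⁻⁸ N⁻¹.
So P = 0.0009118 / 3.303×10⁻⁸ = 27.6 kN.
σ_{titanium alloy} = P/A₂ = 27600/325 = 84.93 MPa, tensile.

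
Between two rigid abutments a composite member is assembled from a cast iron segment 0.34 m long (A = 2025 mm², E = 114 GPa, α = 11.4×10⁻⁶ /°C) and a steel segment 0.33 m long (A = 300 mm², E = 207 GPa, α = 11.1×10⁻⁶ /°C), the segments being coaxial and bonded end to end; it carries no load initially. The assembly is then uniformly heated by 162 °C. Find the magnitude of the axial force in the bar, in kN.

P ≈ 180 kN (compressive)

If the supports were absent, the total length change would be Σ αᵢΔT Lᵢ = 11.4×10⁻⁶×162×340 + 11.1×10⁻⁶×162×330 = 1.221 mm.
Since the ends are fixed, an axial force P builds up, equal in every segment, with P · Σ Lᵢ/(AᵢEᵢ) = δ_free.
Σ Lᵢ/(AᵢEᵢ) = 340/(2025×114×10³) + 330/(300×207×10³) = 6.787×10⁻⁶ mm/N.
P = 1.221 / 6.787×10⁻⁶ = 180000 N = 180 kN, compressive.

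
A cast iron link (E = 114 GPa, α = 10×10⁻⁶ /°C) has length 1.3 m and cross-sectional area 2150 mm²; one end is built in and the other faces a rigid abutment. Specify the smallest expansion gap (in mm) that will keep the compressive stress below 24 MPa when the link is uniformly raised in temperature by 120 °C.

Free expansion if unrestrained: δ_free = αΔT L = 10×10⁻⁶ × 120 × 1300 = 1.56 mm.
A stress of 24 MPa corresponds to the wall pushing the link back by σL/E = 24×1300/(114×10³) = 0.2737 mm.
The gap must absorb the remainder: g_min = 1.56 − 0.2737 = 1.286 mm.

g ≈ 1.29 mm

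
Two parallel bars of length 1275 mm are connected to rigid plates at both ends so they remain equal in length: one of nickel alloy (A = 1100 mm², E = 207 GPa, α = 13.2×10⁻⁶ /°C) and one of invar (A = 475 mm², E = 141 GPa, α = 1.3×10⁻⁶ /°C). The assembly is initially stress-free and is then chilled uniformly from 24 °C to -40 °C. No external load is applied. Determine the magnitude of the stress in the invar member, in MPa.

Equilibrium of a rigid end plate with no external load gives equal and opposite internal forces ±P in the two members. Since α_{nickel alloy} > α_{invar}, cooling drives the nickel alloy into tension and the invar into compression.
Compatibility of the two members (thermal + elastic change equal): (α₁ − α₂)ΔT = P·[1/(A₁E₁) + 1/(A₂E₂)].
|α₁ − α₂|·ΔT = 11.9×10⁻⁶ × 64 = 0.0007616.
1/(A₁E₁) + 1/(A₂E₂) = 1/(1100×207×10³) + 1/(475×141×10³) = 1.932×10⁻⁸ N⁻¹.
So P = 0.0007616 / 1.932×10⁻⁸ = 39.41 kN.
σ_{invar} = P/A₂ = 39410/475 = 82.98 MPa, compressive.

σ ≈ 83 MPa (compressive)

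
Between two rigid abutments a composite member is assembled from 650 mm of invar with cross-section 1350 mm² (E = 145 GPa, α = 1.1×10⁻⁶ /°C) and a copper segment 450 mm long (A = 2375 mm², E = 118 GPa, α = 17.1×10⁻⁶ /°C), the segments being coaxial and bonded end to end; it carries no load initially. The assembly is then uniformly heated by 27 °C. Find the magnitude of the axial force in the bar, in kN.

P ≈ 46.1 kN (compressive)

Free thermal expansion of the whole bar: Σ αᵢΔT Lᵢ = 1.1×10⁻⁶×27×650 + 17.1×10⁻⁶×27×450 = 0.2271 mm.
Since the ends are fixed, an axial force P builds up, equal in every segment, with P · Σ Lᵢ/(AᵢEᵢ) = δ_free.
The series flexibility is Σ Lᵢ/(AᵢEᵢ) = 650/(1350×145×10³) + 450/(2375×118×10³) = 4.926×10⁻⁶ mm/N.
So P = 0.2271 / 4.926×10⁻⁶ = 46.09 kN, compressive.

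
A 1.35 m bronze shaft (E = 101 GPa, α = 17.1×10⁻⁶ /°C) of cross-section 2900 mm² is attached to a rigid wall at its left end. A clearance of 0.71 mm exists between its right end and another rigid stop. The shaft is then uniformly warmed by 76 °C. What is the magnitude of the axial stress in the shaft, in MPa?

If the wall were absent the shaft would grow by αΔT L = 17.1×10⁻⁶ × 76 × 1350 = 1.754 mm.
The gap closes (δ_free > 0.71 mm) and the wall then resists a further 1.754 − 0.71 = 1.044 mm of expansion.
That suppressed elongation corresponds to σ = E·Δ/L = 101×10³ × 1.044/1350 = 78.14 MPa.

σ ≈ 78.1 MPa (compressive)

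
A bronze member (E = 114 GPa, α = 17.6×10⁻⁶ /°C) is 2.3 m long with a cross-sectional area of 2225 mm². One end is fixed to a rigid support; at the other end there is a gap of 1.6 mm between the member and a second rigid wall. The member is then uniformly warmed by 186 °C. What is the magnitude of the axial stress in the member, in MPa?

σ ≈ 294 MPa (compressive)

If the wall were absent the member would grow by αΔT L = 17.6×10⁻⁶ × 186 × 2300 = 7.529 mm.
The gap closes (δ_free > 1.6 mm) and the wall then resists a further 7.529 − 1.6 = 5.929 mm of expansion.
That suppressed elongation corresponds to σ = E·Δ/L = 114×10³ × 5.929/2300 = 293.9 MPa.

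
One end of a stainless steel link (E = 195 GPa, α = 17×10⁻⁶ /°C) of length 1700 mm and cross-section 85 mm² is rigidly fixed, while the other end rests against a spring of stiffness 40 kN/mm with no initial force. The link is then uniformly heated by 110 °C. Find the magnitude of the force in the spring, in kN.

P ≈ 24.9 kN

Free thermal expansion: δ_free = αΔT L = 17×10⁻⁶ × 110 × 1700 = 3.179 mm.
Let P be the compressive force at the spring. The link shortens elastically by PL/(AE) and the spring compresses by P/k; together these equal δ_free.
P [ L/(AE) + 1/k ] = δ_free → P [ 1700/(85×195×10³) + 1/(40×10³) ] = 3.179.
P = 3.179 / 0.0001276 = 24920 N.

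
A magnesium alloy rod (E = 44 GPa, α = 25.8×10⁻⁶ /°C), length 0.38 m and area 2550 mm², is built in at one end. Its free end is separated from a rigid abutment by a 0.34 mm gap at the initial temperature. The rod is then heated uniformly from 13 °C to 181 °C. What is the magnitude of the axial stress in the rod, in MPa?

Unrestrained expansion: δ_free = αΔT L = 25.8×10⁻⁶ × 168 × 380 = 1.647 mm.
This exceeds the 0.34 mm gap, so the wall pushes back. The portion of expansion that must be recovered elastically is δ_free − gap = 1.647 − 0.34 = 1.307 mm.
So σ = E(δ_free − g)/L = 44×10³ × 1.307/380 = 151.3 MPa.

σ ≈ 151 MPa (compressive)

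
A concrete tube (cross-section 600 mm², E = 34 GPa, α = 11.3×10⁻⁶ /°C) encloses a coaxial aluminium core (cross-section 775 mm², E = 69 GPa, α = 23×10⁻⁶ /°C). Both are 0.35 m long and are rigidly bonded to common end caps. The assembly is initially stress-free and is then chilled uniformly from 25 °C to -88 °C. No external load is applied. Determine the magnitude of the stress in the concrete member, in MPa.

The aluminium has the larger α, so on cooling it would change length more than the concrete if both were free. The rigid plates force a common final length, so the aluminium is put into tension and the concrete into compression, with equal and opposite forces P (no external load).
Equating the net (thermal + elastic) strains gives |α₁ − α₂|·ΔT = P·[1/(A₁E₁) + 1/(A₂E₂)].
|α₁ − α₂|·ΔT = 11.7×10⁻⁶ × 113 = 0.001322.
1/(A₁E₁) + 1/(A₂E₂) = 1/(600×34×10³) + 1/(775×69×10³) = 6.772×10⁻⁸ N⁻¹.
So P = 0.001322 / 6.772×10⁻⁸ = 19.52 kN.
σ_{concrete} = P/A₁ = 19520/600 = 32.54 MPa, compressive.

σ ≈ 32.5 MPa (compressive)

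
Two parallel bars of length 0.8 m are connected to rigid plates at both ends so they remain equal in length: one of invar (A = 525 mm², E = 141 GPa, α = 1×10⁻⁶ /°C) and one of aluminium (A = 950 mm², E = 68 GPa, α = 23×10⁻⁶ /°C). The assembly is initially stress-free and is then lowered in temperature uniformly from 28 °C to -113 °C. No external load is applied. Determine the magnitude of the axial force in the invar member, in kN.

Equilibrium of a rigid end plate with no external load gives equal and opposite internal forces ±P in the two members. Since α_{aluminium} > α_{invar}, cooling drives the aluminium into tension and the invar into compression.
Compatibility of the two members (thermal + elastic change equal): (α₁ − α₂)ΔT = P·[1/(A₁E₁) + 1/(A₂E₂)].
|α₁ − α₂|·ΔT = 22×10⁻⁶ × 141 = 0.003102.
1/(A₁E₁) + 1/(A₂E₂) = 1/(525×141×10³) + 1/(950×68×10³) = 2.899×10⁻⁸ N⁻¹.
So P = 0.003102 / 2.899×10⁻⁸ = 107 kN.

P ≈ 107 kN (compressive in the invar)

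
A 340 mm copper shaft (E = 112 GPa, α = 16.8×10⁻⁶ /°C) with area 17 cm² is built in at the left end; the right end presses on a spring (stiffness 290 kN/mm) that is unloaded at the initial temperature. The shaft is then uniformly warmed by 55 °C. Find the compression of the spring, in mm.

δ ≈ 0.207 mm

If the spring were absent the shaft would lengthen by αΔT L = 16.8×10⁻⁶ × 55 × 340 = 0.3142 mm.
Let P be the compressive force at the spring. The shaft shortens elastically by PL/(AE) and the spring compresses by P/k; together these equal δ_free.
So P = δ_free / [L/(AE) + 1/k] = 0.3142 / [ 340/(1700×112×10³) + 1/(290×10³) ].
P = 0.3142 / 5.234×10⁻⁶ = 60020 N.
Spring compression = P/k = 60020/(290×10³) = 0.207 mm.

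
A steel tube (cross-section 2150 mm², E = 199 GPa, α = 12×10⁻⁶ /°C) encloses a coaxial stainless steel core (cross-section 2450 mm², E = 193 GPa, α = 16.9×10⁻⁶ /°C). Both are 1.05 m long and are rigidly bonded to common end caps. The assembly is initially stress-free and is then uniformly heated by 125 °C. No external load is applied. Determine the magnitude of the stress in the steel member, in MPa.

Both members must finish at the same length. With the larger α, the stainless steel tends to over-expand; the plates restrain it, putting the stainless steel in compression and the steel in tension. With no external load the two internal forces are equal and opposite, magnitude P.
Equating the net (thermal + elastic) strains gives |α₁ − α₂|·ΔT = P·[1/(A₁E₁) + 1/(A₂E₂)].
|α₁ − α₂|·ΔT = 4.9×10⁻⁶ × 125 = 0.0006125.
1/(A₁E₁) + 1/(A₂E₂) = 1/(2150×199×10³) + 1/(2450×193×10³) = 4.452×10⁻⁹ N⁻¹.
So P = 0.0006125 / 4.452×10⁻⁹ = 137.6 kN.
σ_{steel} = P/A₁ = 137600/2150 = 63.99 MPa, tensile.

σ ≈ 64 MPa (tensile)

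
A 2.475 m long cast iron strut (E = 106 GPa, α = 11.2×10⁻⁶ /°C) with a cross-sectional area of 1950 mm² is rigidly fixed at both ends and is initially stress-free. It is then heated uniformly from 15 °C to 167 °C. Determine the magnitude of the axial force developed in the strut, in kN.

P ≈ 352 kN (compressive)

Full restraint means ε = 0, so the stress is σ = EαΔT = 106×10³ × 11.2×10⁻⁶ × 152 = 180.5 MPa.
Axial force P = σA = 180.5 × 1950 = 351900 N = 351.9 kN, compressive.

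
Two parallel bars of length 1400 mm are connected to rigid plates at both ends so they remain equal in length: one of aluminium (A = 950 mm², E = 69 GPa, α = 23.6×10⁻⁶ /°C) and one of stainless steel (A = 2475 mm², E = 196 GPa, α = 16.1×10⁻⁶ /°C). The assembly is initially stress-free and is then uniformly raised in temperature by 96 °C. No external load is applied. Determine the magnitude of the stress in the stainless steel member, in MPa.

σ ≈ 16.8 MPa (tensile)

The aluminium has the larger α, so on heating it would change length more than the stainless steel if both were free. The rigid plates force a common final length, so the aluminium is put into compression and the stainless steel into tension, with equal and opposite forces P (no external load).
Setting the final lengths equal and cancelling L: (α₁ − α₂)ΔT = P/(A₁E₁) + P/(A₂E₂).
|α₁ − α₂|·ΔT = 7.5×10⁻⁶ × 96 = 0.00072.
1/(A₁E₁) + 1/(A₂E₂) = 1/(950×69×10³) + 1/(2475×196×10³) = 1.732×10⁻⁸ N⁻¹.
P = 0.00072 / 1.732×10⁻⁸ = 41580 N = 41.58 kN.
σ_{stainless steel} = P/A₂ = 41580/2475 = 16.8 MPa, tensile.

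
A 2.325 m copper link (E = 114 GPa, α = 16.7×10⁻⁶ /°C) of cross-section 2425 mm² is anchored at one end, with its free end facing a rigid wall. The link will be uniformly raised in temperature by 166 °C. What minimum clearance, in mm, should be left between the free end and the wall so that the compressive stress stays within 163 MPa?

Free expansion if unrestrained: δ_free = αΔT L = 16.7×10⁻⁶ × 166 × 2325 = 6.445 mm.
A stress of 163 MPa corresponds to the wall pushing the link back by σL/E = 163×2325/(114×10³) = 3.324 mm.
So the gap has to take up the difference, g_min = δ_free − σL/E = 6.445 − 3.324 = 3.121 mm.

g ≈ 3.12 mm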